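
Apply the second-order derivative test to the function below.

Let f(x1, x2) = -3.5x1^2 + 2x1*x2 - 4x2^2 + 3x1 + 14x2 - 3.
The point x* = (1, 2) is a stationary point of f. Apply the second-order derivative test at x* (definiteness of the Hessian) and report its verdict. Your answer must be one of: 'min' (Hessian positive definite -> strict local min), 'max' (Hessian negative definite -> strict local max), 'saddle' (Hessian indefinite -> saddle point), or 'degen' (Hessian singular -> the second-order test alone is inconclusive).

Compute the Hessian H = grad^2 f:
  H = [[-7, 2], [2, -8]]
Verify stationarity: grad f(x*) = H x* + g = (0, 0).
Eigenvalues of H: -9.5616, -5.4384.
Both eigenvalues < 0, so H is negative definite -> x* is a strict local max.

max


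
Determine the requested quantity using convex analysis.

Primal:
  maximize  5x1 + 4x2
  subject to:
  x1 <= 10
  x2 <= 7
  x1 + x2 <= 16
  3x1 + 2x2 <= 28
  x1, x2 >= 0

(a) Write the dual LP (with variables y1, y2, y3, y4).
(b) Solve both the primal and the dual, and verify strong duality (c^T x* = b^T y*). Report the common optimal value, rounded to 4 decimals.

The standard primal-dual pair for 'max c^T x s.t. A x <= b, x >= 0' is:
  Dual:  min b^T y  s.t.  A^T y >= c,  y >= 0.

So the dual LP is:
  minimize  10y1 + 7y2 + 16y3 + 28y4
  subject to:
    y1 + y3 + 3y4 >= 5
    y2 + y3 + 2y4 >= 4
    y1, y2, y3, y4 >= 0

Solving the primal: x* = (4.6667, 7).
  primal value c^T x* = 51.3333.
Solving the dual: y* = (0, 0.6667, 0, 1.6667).
  dual value b^T y* = 51.3333.
Strong duality: c^T x* = b^T y*. Confirmed.

51.3333


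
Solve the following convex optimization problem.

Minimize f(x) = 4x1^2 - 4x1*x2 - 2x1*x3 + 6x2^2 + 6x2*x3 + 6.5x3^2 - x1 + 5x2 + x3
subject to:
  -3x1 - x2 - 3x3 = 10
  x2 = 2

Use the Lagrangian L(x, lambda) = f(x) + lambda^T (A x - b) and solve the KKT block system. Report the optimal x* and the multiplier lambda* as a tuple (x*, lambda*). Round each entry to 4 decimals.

Form the Lagrangian:
  L(x, lambda) = (1/2) x^T Q x + c^T x + lambda^T (A x - b)
Stationarity (grad_x L = 0): Q x + c + A^T lambda = 0.
Primal feasibility: A x = b.

This gives the KKT block system:
  [ Q   A^T ] [ x     ]   [-c ]
  [ A    0  ] [ lambda ] = [ b ]

Solving the linear system:
  x*      = (-1.52, 2, -2.48)
  lambda* = (-5.4, -25.6)
  f(x*)   = 57.12

x* = (-1.52, 2, -2.48), lambda* = (-5.4, -25.6)


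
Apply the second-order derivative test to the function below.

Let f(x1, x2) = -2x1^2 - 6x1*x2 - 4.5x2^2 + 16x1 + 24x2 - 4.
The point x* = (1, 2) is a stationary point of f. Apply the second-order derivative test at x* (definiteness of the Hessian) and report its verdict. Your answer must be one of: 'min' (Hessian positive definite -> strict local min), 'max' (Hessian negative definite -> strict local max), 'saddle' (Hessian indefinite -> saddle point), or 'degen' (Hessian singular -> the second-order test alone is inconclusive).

Compute the Hessian H = grad^2 f:
  H = [[-4, -6], [-6, -9]]
Verify stationarity: grad f(x*) = H x* + g = (0, 0).
Eigenvalues of H: -13, 0.
H has a zero eigenvalue (singular; negative semidefinite but not definite), so H is neither positive definite, negative definite, nor indefinite. The second-order test alone is inconclusive -> degen.
(Indeed, f is constant along the null direction of H through x*, so x* is not a strict local extremum.)

degen


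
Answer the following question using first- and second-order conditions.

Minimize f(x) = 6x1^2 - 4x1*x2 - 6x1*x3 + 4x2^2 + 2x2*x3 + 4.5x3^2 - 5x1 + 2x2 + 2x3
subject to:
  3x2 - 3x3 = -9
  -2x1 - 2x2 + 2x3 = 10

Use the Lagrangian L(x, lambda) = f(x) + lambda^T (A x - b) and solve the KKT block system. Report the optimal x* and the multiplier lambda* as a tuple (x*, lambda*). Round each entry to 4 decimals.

Form the Lagrangian:
  L(x, lambda) = (1/2) x^T Q x + c^T x + lambda^T (A x - b)
Stationarity (grad_x L = 0): Q x + c + A^T lambda = 0.
Primal feasibility: A x = b.

This gives the KKT block system:
  [ Q   A^T ] [ x     ]   [-c ]
  [ A    0  ] [ lambda ] = [ b ]

Solving the linear system:
  x*      = (-2, -2.7143, 0.2857)
  lambda* = (-2.9048, -9.9286)
  f(x*)   = 39.1429

x* = (-2, -2.7143, 0.2857), lambda* = (-2.9048, -9.9286)


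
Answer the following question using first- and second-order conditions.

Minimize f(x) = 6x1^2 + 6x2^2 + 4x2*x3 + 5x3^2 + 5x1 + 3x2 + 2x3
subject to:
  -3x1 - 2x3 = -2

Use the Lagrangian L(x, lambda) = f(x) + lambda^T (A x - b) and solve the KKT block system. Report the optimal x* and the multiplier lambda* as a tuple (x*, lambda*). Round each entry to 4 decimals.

Form the Lagrangian:
  L(x, lambda) = (1/2) x^T Q x + c^T x + lambda^T (A x - b)
Stationarity (grad_x L = 0): Q x + c + A^T lambda = 0.
Primal feasibility: A x = b.

This gives the KKT block system:
  [ Q   A^T ] [ x     ]   [-c ]
  [ A    0  ] [ lambda ] = [ b ]

Solving the linear system:
  x*      = (0.3016, -0.4325, 0.5476)
  lambda* = (2.873)
  f(x*)   = 3.5258

x* = (0.3016, -0.4325, 0.5476), lambda* = (2.873)


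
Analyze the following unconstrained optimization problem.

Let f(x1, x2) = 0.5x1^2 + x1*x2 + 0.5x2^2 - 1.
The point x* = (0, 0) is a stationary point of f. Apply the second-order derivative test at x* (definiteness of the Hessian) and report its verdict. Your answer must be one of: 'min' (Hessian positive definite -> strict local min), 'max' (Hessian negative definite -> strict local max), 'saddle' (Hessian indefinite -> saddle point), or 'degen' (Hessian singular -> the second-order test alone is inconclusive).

Compute the Hessian H = grad^2 f:
  H = [[1, 1], [1, 1]]
Verify stationarity: grad f(x*) = H x* + g = (0, 0).
Eigenvalues of H: 0, 2.
H has a zero eigenvalue (singular; positive semidefinite but not definite), so H is neither positive definite, negative definite, nor indefinite. The second-order test alone is inconclusive -> degen.
(Indeed, f is constant along the null direction of H through x*, so x* is not a strict local extremum.)

degen


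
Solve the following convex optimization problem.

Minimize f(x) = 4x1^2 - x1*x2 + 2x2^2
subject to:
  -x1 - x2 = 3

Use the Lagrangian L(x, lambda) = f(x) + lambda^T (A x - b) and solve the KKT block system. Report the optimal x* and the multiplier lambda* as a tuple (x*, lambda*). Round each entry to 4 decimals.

Form the Lagrangian:
  L(x, lambda) = (1/2) x^T Q x + c^T x + lambda^T (A x - b)
Stationarity (grad_x L = 0): Q x + c + A^T lambda = 0.
Primal feasibility: A x = b.

This gives the KKT block system:
  [ Q   A^T ] [ x     ]   [-c ]
  [ A    0  ] [ lambda ] = [ b ]

Solving the linear system:
  x*      = (-1.0714, -1.9286)
  lambda* = (-6.6429)
  f(x*)   = 9.9643

x* = (-1.0714, -1.9286), lambda* = (-6.6429)


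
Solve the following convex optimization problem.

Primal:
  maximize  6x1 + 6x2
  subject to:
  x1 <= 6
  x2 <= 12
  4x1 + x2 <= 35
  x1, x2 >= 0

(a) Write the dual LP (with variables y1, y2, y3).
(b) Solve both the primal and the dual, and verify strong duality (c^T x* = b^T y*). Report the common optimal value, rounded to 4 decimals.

The standard primal-dual pair for 'max c^T x s.t. A x <= b, x >= 0' is:
  Dual:  min b^T y  s.t.  A^T y >= c,  y >= 0.

So the dual LP is:
  minimize  6y1 + 12y2 + 35y3
  subject to:
    y1 + 4y3 >= 6
    y2 + y3 >= 6
    y1, y2, y3 >= 0

Solving the primal: x* = (5.75, 12).
  primal value c^T x* = 106.5.
Solving the dual: y* = (0, 4.5, 1.5).
  dual value b^T y* = 106.5.
Strong duality: c^T x* = b^T y*. Confirmed.

106.5


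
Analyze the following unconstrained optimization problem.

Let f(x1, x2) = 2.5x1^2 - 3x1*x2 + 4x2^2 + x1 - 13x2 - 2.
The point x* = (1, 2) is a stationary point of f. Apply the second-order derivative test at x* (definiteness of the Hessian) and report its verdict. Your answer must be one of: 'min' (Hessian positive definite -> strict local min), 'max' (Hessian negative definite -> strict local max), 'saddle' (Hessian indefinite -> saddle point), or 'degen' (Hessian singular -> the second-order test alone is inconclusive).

Compute the Hessian H = grad^2 f:
  H = [[5, -3], [-3, 8]]
Verify stationarity: grad f(x*) = H x* + g = (0, 0).
Eigenvalues of H: 3.1459, 9.8541.
Both eigenvalues > 0, so H is positive definite -> x* is a strict local min.

min


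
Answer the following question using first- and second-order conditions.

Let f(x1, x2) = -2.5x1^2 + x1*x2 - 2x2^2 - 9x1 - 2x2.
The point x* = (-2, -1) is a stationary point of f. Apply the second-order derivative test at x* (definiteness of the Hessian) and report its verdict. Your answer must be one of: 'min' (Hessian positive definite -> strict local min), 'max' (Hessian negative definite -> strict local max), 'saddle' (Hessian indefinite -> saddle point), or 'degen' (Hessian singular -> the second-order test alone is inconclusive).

Compute the Hessian H = grad^2 f:
  H = [[-5, 1], [1, -4]]
Verify stationarity: grad f(x*) = H x* + g = (0, 0).
Eigenvalues of H: -5.618, -3.382.
Both eigenvalues < 0, so H is negative definite -> x* is a strict local max.

max


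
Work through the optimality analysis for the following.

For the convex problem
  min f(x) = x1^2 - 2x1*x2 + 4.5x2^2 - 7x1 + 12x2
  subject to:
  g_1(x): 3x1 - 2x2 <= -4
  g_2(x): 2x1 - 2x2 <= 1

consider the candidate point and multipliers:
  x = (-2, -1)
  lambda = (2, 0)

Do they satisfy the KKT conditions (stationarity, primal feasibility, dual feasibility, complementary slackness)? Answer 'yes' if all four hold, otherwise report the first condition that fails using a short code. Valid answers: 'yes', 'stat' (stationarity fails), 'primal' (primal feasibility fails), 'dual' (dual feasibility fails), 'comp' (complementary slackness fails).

Gradient of f: grad f(x) = Q x + c = (-9, 7)
Constraint values g_i(x) = a_i^T x - b_i:
  g_1((-2, -1)) = 0
  g_2((-2, -1)) = -3
Stationarity residual: grad f(x) + sum_i lambda_i a_i = (-3, 3)
  -> stationarity FAILS
Primal feasibility (all g_i <= 0): OK
Dual feasibility (all lambda_i >= 0): OK
Complementary slackness (lambda_i * g_i(x) = 0 for all i): OK

Verdict: the first failing condition is stationarity -> stat.

stat


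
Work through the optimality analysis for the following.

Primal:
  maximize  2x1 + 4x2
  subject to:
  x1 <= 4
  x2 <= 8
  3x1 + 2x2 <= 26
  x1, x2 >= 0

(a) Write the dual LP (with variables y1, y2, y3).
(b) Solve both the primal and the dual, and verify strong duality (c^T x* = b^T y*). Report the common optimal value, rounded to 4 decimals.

The standard primal-dual pair for 'max c^T x s.t. A x <= b, x >= 0' is:
  Dual:  min b^T y  s.t.  A^T y >= c,  y >= 0.

So the dual LP is:
  minimize  4y1 + 8y2 + 26y3
  subject to:
    y1 + 3y3 >= 2
    y2 + 2y3 >= 4
    y1, y2, y3 >= 0

Solving the primal: x* = (3.3333, 8).
  primal value c^T x* = 38.6667.
Solving the dual: y* = (0, 2.6667, 0.6667).
  dual value b^T y* = 38.6667.
Strong duality: c^T x* = b^T y*. Confirmed.

38.6667


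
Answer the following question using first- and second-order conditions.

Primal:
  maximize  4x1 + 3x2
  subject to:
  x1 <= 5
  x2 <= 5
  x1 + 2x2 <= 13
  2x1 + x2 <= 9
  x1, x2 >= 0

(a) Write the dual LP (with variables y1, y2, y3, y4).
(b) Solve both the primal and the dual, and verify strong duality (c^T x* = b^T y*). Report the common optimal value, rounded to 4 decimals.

The standard primal-dual pair for 'max c^T x s.t. A x <= b, x >= 0' is:
  Dual:  min b^T y  s.t.  A^T y >= c,  y >= 0.

So the dual LP is:
  minimize  5y1 + 5y2 + 13y3 + 9y4
  subject to:
    y1 + y3 + 2y4 >= 4
    y2 + 2y3 + y4 >= 3
    y1, y2, y3, y4 >= 0

Solving the primal: x* = (2, 5).
  primal value c^T x* = 23.
Solving the dual: y* = (0, 1, 0, 2).
  dual value b^T y* = 23.
Strong duality: c^T x* = b^T y*. Confirmed.

23


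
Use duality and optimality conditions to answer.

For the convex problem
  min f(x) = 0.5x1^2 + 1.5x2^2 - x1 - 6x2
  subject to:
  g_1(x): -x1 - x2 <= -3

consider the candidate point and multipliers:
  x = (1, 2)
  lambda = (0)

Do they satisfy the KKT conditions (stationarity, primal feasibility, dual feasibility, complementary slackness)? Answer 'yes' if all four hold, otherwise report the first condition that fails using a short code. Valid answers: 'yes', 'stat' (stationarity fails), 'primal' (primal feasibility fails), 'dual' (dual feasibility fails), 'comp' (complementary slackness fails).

Gradient of f: grad f(x) = Q x + c = (0, 0)
Constraint values g_i(x) = a_i^T x - b_i:
  g_1((1, 2)) = 0
Stationarity residual: grad f(x) + sum_i lambda_i a_i = (0, 0)
  -> stationarity OK
Primal feasibility (all g_i <= 0): OK
Dual feasibility (all lambda_i >= 0): OK
Complementary slackness (lambda_i * g_i(x) = 0 for all i): OK

Verdict: yes, KKT holds.

yes


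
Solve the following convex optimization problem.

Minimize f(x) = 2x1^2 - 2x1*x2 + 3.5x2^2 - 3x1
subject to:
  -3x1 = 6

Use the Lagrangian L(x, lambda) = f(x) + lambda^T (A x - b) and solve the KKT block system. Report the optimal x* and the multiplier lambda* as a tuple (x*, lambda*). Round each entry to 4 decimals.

Form the Lagrangian:
  L(x, lambda) = (1/2) x^T Q x + c^T x + lambda^T (A x - b)
Stationarity (grad_x L = 0): Q x + c + A^T lambda = 0.
Primal feasibility: A x = b.

This gives the KKT block system:
  [ Q   A^T ] [ x     ]   [-c ]
  [ A    0  ] [ lambda ] = [ b ]

Solving the linear system:
  x*      = (-2, -0.5714)
  lambda* = (-3.2857)
  f(x*)   = 12.8571

x* = (-2, -0.5714), lambda* = (-3.2857)


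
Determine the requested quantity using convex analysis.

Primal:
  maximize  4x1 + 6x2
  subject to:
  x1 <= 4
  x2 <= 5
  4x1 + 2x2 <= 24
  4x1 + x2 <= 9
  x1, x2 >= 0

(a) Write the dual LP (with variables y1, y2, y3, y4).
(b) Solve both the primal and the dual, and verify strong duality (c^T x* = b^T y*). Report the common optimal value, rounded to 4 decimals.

The standard primal-dual pair for 'max c^T x s.t. A x <= b, x >= 0' is:
  Dual:  min b^T y  s.t.  A^T y >= c,  y >= 0.

So the dual LP is:
  minimize  4y1 + 5y2 + 24y3 + 9y4
  subject to:
    y1 + 4y3 + 4y4 >= 4
    y2 + 2y3 + y4 >= 6
    y1, y2, y3, y4 >= 0

Solving the primal: x* = (1, 5).
  primal value c^T x* = 34.
Solving the dual: y* = (0, 5, 0, 1).
  dual value b^T y* = 34.
Strong duality: c^T x* = b^T y*. Confirmed.

34


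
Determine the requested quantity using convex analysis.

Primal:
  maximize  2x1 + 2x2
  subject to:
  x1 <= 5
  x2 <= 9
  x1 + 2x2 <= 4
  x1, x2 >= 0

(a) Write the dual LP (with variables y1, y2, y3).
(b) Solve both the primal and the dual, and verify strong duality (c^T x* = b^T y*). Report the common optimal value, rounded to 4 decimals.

The standard primal-dual pair for 'max c^T x s.t. A x <= b, x >= 0' is:
  Dual:  min b^T y  s.t.  A^T y >= c,  y >= 0.

So the dual LP is:
  minimize  5y1 + 9y2 + 4y3
  subject to:
    y1 + y3 >= 2
    y2 + 2y3 >= 2
    y1, y2, y3 >= 0

Solving the primal: x* = (4, 0).
  primal value c^T x* = 8.
Solving the dual: y* = (0, 0, 2).
  dual value b^T y* = 8.
Strong duality: c^T x* = b^T y*. Confirmed.

8


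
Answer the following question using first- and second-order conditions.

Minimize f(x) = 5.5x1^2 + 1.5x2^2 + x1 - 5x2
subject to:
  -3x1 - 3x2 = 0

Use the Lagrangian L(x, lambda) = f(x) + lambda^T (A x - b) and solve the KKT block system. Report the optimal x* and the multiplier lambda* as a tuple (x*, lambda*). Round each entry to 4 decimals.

Form the Lagrangian:
  L(x, lambda) = (1/2) x^T Q x + c^T x + lambda^T (A x - b)
Stationarity (grad_x L = 0): Q x + c + A^T lambda = 0.
Primal feasibility: A x = b.

This gives the KKT block system:
  [ Q   A^T ] [ x     ]   [-c ]
  [ A    0  ] [ lambda ] = [ b ]

Solving the linear system:
  x*      = (-0.4286, 0.4286)
  lambda* = (-1.2381)
  f(x*)   = -1.2857

x* = (-0.4286, 0.4286), lambda* = (-1.2381)


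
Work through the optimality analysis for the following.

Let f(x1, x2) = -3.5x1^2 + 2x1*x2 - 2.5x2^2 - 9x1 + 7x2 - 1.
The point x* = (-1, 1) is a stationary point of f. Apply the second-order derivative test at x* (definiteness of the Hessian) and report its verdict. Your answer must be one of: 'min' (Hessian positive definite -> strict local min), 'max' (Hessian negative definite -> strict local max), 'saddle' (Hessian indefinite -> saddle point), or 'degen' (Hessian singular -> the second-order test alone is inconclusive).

Compute the Hessian H = grad^2 f:
  H = [[-7, 2], [2, -5]]
Verify stationarity: grad f(x*) = H x* + g = (0, 0).
Eigenvalues of H: -8.2361, -3.7639.
Both eigenvalues < 0, so H is negative definite -> x* is a strict local max.

max


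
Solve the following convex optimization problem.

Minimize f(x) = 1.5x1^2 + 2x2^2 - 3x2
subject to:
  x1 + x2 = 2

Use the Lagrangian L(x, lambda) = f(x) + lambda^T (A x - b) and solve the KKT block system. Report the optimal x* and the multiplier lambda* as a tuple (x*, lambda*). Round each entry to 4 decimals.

Form the Lagrangian:
  L(x, lambda) = (1/2) x^T Q x + c^T x + lambda^T (A x - b)
Stationarity (grad_x L = 0): Q x + c + A^T lambda = 0.
Primal feasibility: A x = b.

This gives the KKT block system:
  [ Q   A^T ] [ x     ]   [-c ]
  [ A    0  ] [ lambda ] = [ b ]

Solving the linear system:
  x*      = (0.7143, 1.2857)
  lambda* = (-2.1429)
  f(x*)   = 0.2143

x* = (0.7143, 1.2857), lambda* = (-2.1429)


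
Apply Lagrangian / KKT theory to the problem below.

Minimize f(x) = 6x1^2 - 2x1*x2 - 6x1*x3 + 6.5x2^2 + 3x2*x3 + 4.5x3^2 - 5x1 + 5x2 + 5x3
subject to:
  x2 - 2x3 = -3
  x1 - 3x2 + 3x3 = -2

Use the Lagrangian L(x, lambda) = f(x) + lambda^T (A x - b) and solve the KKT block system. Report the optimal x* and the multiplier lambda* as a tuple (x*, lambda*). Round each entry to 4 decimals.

Form the Lagrangian:
  L(x, lambda) = (1/2) x^T Q x + c^T x + lambda^T (A x - b)
Stationarity (grad_x L = 0): Q x + c + A^T lambda = 0.
Primal feasibility: A x = b.

This gives the KKT block system:
  [ Q   A^T ] [ x     ]   [-c ]
  [ A    0  ] [ lambda ] = [ b ]

Solving the linear system:
  x*      = (-2.1983, 2.8678, 2.9339)
  lambda* = (108.6777, 54.719)
  f(x*)   = 237.7355

x* = (-2.1983, 2.8678, 2.9339), lambda* = (108.6777, 54.719)


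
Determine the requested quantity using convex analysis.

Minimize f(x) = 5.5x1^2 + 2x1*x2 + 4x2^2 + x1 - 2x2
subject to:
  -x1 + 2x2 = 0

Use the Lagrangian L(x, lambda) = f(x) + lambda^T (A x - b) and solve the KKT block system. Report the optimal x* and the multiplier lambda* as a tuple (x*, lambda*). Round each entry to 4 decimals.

Form the Lagrangian:
  L(x, lambda) = (1/2) x^T Q x + c^T x + lambda^T (A x - b)
Stationarity (grad_x L = 0): Q x + c + A^T lambda = 0.
Primal feasibility: A x = b.

This gives the KKT block system:
  [ Q   A^T ] [ x     ]   [-c ]
  [ A    0  ] [ lambda ] = [ b ]

Solving the linear system:
  x*      = (0, 0)
  lambda* = (1)
  f(x*)   = 0

x* = (0, 0), lambda* = (1)


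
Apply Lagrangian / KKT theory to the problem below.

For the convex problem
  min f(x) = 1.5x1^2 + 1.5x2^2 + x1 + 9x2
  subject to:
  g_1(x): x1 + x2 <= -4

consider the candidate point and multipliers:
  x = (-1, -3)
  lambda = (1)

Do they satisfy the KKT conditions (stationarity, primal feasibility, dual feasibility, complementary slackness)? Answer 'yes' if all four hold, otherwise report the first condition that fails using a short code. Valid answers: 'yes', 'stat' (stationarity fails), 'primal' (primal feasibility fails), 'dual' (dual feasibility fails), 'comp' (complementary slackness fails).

Gradient of f: grad f(x) = Q x + c = (-2, 0)
Constraint values g_i(x) = a_i^T x - b_i:
  g_1((-1, -3)) = 0
Stationarity residual: grad f(x) + sum_i lambda_i a_i = (-1, 1)
  -> stationarity FAILS
Primal feasibility (all g_i <= 0): OK
Dual feasibility (all lambda_i >= 0): OK
Complementary slackness (lambda_i * g_i(x) = 0 for all i): OK

Verdict: the first failing condition is stationarity -> stat.

stat


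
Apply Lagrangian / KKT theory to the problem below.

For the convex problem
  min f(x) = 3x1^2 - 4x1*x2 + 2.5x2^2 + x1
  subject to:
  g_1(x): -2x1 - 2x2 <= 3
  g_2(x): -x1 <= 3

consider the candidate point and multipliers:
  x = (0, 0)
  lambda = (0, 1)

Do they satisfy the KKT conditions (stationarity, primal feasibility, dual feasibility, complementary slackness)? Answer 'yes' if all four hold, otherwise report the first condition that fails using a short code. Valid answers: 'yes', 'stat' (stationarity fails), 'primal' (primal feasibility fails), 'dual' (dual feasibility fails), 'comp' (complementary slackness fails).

Gradient of f: grad f(x) = Q x + c = (1, 0)
Constraint values g_i(x) = a_i^T x - b_i:
  g_1((0, 0)) = -3
  g_2((0, 0)) = -3
Stationarity residual: grad f(x) + sum_i lambda_i a_i = (0, 0)
  -> stationarity OK
Primal feasibility (all g_i <= 0): OK
Dual feasibility (all lambda_i >= 0): OK
Complementary slackness (lambda_i * g_i(x) = 0 for all i): FAILS

Verdict: the first failing condition is complementary_slackness -> comp.

comp


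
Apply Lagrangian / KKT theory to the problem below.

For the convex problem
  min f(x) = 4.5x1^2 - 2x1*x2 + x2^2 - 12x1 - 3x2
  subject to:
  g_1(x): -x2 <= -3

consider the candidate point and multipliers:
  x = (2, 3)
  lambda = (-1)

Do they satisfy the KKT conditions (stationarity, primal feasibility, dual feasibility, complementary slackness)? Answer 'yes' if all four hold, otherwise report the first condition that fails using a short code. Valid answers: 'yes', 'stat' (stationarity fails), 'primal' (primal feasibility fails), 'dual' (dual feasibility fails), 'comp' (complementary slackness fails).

Gradient of f: grad f(x) = Q x + c = (0, -1)
Constraint values g_i(x) = a_i^T x - b_i:
  g_1((2, 3)) = 0
Stationarity residual: grad f(x) + sum_i lambda_i a_i = (0, 0)
  -> stationarity OK
Primal feasibility (all g_i <= 0): OK
Dual feasibility (all lambda_i >= 0): FAILS
Complementary slackness (lambda_i * g_i(x) = 0 for all i): OK

Verdict: the first failing condition is dual_feasibility -> dual.

dual


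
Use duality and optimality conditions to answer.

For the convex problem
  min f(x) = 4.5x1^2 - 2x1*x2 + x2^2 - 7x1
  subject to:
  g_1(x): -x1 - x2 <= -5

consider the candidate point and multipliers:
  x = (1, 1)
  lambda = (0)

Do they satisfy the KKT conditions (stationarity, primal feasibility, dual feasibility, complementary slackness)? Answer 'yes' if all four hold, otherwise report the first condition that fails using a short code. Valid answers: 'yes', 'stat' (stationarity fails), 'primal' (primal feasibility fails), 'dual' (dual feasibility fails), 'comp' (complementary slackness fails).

Gradient of f: grad f(x) = Q x + c = (0, 0)
Constraint values g_i(x) = a_i^T x - b_i:
  g_1((1, 1)) = 3
Stationarity residual: grad f(x) + sum_i lambda_i a_i = (0, 0)
  -> stationarity OK
Primal feasibility (all g_i <= 0): FAILS
Dual feasibility (all lambda_i >= 0): OK
Complementary slackness (lambda_i * g_i(x) = 0 for all i): OK

Verdict: the first failing condition is primal_feasibility -> primal.

primal


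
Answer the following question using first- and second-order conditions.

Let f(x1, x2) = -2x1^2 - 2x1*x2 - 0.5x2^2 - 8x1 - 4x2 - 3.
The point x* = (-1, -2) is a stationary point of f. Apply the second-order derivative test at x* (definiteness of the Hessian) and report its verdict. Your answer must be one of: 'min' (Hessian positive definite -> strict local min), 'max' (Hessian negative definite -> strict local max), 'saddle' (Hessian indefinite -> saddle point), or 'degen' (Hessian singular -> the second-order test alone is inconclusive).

Compute the Hessian H = grad^2 f:
  H = [[-4, -2], [-2, -1]]
Verify stationarity: grad f(x*) = H x* + g = (0, 0).
Eigenvalues of H: -5, 0.
H has a zero eigenvalue (singular; negative semidefinite but not definite), so H is neither positive definite, negative definite, nor indefinite. The second-order test alone is inconclusive -> degen.
(Indeed, f is constant along the null direction of H through x*, so x* is not a strict local extremum.)

degen


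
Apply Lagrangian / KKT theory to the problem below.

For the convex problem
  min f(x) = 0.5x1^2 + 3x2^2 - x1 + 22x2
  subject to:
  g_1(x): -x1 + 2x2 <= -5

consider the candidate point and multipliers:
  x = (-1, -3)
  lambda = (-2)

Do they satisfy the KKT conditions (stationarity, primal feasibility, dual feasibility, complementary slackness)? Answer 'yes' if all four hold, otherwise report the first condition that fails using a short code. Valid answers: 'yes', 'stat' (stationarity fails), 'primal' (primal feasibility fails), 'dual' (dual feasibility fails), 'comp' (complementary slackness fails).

Gradient of f: grad f(x) = Q x + c = (-2, 4)
Constraint values g_i(x) = a_i^T x - b_i:
  g_1((-1, -3)) = 0
Stationarity residual: grad f(x) + sum_i lambda_i a_i = (0, 0)
  -> stationarity OK
Primal feasibility (all g_i <= 0): OK
Dual feasibility (all lambda_i >= 0): FAILS
Complementary slackness (lambda_i * g_i(x) = 0 for all i): OK

Verdict: the first failing condition is dual_feasibility -> dual.

dual


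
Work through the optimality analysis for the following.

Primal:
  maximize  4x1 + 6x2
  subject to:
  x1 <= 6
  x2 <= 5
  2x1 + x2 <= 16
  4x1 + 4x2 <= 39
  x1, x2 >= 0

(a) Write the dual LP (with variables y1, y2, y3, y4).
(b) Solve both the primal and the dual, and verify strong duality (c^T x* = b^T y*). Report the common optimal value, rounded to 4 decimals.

The standard primal-dual pair for 'max c^T x s.t. A x <= b, x >= 0' is:
  Dual:  min b^T y  s.t.  A^T y >= c,  y >= 0.

So the dual LP is:
  minimize  6y1 + 5y2 + 16y3 + 39y4
  subject to:
    y1 + 2y3 + 4y4 >= 4
    y2 + y3 + 4y4 >= 6
    y1, y2, y3, y4 >= 0

Solving the primal: x* = (4.75, 5).
  primal value c^T x* = 49.
Solving the dual: y* = (0, 2, 0, 1).
  dual value b^T y* = 49.
Strong duality: c^T x* = b^T y*. Confirmed.

49


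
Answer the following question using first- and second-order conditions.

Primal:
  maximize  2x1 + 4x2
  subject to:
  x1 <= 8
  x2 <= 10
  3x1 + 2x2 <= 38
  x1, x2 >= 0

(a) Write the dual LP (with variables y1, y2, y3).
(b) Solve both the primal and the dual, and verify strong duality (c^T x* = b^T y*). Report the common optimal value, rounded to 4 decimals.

The standard primal-dual pair for 'max c^T x s.t. A x <= b, x >= 0' is:
  Dual:  min b^T y  s.t.  A^T y >= c,  y >= 0.

So the dual LP is:
  minimize  8y1 + 10y2 + 38y3
  subject to:
    y1 + 3y3 >= 2
    y2 + 2y3 >= 4
    y1, y2, y3 >= 0

Solving the primal: x* = (6, 10).
  primal value c^T x* = 52.
Solving the dual: y* = (0, 2.6667, 0.6667).
  dual value b^T y* = 52.
Strong duality: c^T x* = b^T y*. Confirmed.

52


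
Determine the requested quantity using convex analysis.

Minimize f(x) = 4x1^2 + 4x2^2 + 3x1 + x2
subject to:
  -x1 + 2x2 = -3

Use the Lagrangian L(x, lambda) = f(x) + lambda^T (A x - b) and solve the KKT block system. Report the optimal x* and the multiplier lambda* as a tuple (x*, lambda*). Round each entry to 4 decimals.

Form the Lagrangian:
  L(x, lambda) = (1/2) x^T Q x + c^T x + lambda^T (A x - b)
Stationarity (grad_x L = 0): Q x + c + A^T lambda = 0.
Primal feasibility: A x = b.

This gives the KKT block system:
  [ Q   A^T ] [ x     ]   [-c ]
  [ A    0  ] [ lambda ] = [ b ]

Solving the linear system:
  x*      = (0.25, -1.375)
  lambda* = (5)
  f(x*)   = 7.1875

x* = (0.25, -1.375), lambda* = (5)


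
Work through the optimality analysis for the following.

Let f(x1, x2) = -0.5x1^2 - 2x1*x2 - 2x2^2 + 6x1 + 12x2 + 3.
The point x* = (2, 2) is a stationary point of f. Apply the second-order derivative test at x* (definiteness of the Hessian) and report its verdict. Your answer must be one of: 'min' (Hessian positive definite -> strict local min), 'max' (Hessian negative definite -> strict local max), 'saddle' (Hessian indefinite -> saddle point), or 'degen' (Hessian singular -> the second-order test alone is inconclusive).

Compute the Hessian H = grad^2 f:
  H = [[-1, -2], [-2, -4]]
Verify stationarity: grad f(x*) = H x* + g = (0, 0).
Eigenvalues of H: -5, 0.
H has a zero eigenvalue (singular; negative semidefinite but not definite), so H is neither positive definite, negative definite, nor indefinite. The second-order test alone is inconclusive -> degen.
(Indeed, f is constant along the null direction of H through x*, so x* is not a strict local extremum.)

degen


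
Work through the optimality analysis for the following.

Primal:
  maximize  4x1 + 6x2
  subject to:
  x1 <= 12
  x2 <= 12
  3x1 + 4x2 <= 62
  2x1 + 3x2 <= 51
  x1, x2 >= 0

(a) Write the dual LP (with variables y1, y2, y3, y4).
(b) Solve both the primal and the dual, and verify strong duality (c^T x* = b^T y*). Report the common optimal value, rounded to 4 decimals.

The standard primal-dual pair for 'max c^T x s.t. A x <= b, x >= 0' is:
  Dual:  min b^T y  s.t.  A^T y >= c,  y >= 0.

So the dual LP is:
  minimize  12y1 + 12y2 + 62y3 + 51y4
  subject to:
    y1 + 3y3 + 2y4 >= 4
    y2 + 4y3 + 3y4 >= 6
    y1, y2, y3, y4 >= 0

Solving the primal: x* = (4.6667, 12).
  primal value c^T x* = 90.6667.
Solving the dual: y* = (0, 0.6667, 1.3333, 0).
  dual value b^T y* = 90.6667.
Strong duality: c^T x* = b^T y*. Confirmed.

90.6667


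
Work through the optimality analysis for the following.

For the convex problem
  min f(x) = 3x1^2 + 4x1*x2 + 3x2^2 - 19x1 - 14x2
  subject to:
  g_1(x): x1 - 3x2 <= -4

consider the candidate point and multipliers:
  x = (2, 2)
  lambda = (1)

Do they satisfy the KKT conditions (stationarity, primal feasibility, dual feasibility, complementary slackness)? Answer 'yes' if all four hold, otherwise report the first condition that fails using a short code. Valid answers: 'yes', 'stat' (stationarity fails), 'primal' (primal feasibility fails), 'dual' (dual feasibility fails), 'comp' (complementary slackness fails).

Gradient of f: grad f(x) = Q x + c = (1, 6)
Constraint values g_i(x) = a_i^T x - b_i:
  g_1((2, 2)) = 0
Stationarity residual: grad f(x) + sum_i lambda_i a_i = (2, 3)
  -> stationarity FAILS
Primal feasibility (all g_i <= 0): OK
Dual feasibility (all lambda_i >= 0): OK
Complementary slackness (lambda_i * g_i(x) = 0 for all i): OK

Verdict: the first failing condition is stationarity -> stat.

stat


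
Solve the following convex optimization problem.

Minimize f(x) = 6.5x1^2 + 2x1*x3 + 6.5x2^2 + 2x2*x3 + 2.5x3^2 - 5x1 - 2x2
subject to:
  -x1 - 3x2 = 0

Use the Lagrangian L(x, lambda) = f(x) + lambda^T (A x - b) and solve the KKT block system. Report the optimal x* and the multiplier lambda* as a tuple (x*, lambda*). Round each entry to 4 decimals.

Form the Lagrangian:
  L(x, lambda) = (1/2) x^T Q x + c^T x + lambda^T (A x - b)
Stationarity (grad_x L = 0): Q x + c + A^T lambda = 0.
Primal feasibility: A x = b.

This gives the KKT block system:
  [ Q   A^T ] [ x     ]   [-c ]
  [ A    0  ] [ lambda ] = [ b ]

Solving the linear system:
  x*      = (0.3076, -0.1025, -0.082)
  lambda* = (-1.1656)
  f(x*)   = -0.6664

x* = (0.3076, -0.1025, -0.082), lambda* = (-1.1656)


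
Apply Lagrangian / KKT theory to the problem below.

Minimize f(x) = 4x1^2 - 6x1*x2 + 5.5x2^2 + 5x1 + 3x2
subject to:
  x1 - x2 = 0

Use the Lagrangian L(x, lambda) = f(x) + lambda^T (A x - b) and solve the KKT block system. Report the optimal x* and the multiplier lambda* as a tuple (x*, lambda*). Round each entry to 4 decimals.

Form the Lagrangian:
  L(x, lambda) = (1/2) x^T Q x + c^T x + lambda^T (A x - b)
Stationarity (grad_x L = 0): Q x + c + A^T lambda = 0.
Primal feasibility: A x = b.

This gives the KKT block system:
  [ Q   A^T ] [ x     ]   [-c ]
  [ A    0  ] [ lambda ] = [ b ]

Solving the linear system:
  x*      = (-1.1429, -1.1429)
  lambda* = (-2.7143)
  f(x*)   = -4.5714

x* = (-1.1429, -1.1429), lambda* = (-2.7143)


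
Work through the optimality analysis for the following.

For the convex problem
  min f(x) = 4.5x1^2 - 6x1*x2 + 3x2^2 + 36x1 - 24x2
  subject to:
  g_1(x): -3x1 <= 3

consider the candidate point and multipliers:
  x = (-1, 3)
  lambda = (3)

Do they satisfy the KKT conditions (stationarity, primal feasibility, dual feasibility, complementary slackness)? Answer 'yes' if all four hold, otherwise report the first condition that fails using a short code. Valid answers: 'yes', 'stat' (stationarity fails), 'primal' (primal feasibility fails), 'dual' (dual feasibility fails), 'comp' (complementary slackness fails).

Gradient of f: grad f(x) = Q x + c = (9, 0)
Constraint values g_i(x) = a_i^T x - b_i:
  g_1((-1, 3)) = 0
Stationarity residual: grad f(x) + sum_i lambda_i a_i = (0, 0)
  -> stationarity OK
Primal feasibility (all g_i <= 0): OK
Dual feasibility (all lambda_i >= 0): OK
Complementary slackness (lambda_i * g_i(x) = 0 for all i): OK

Verdict: yes, KKT holds.

yes


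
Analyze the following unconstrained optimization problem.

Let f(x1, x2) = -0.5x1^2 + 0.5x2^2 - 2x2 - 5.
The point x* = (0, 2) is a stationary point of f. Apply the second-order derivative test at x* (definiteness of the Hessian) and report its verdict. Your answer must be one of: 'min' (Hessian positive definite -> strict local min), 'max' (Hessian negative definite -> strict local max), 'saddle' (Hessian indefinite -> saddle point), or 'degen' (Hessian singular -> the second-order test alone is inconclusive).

Compute the Hessian H = grad^2 f:
  H = [[-1, 0], [0, 1]]
Verify stationarity: grad f(x*) = H x* + g = (0, 0).
Eigenvalues of H: -1, 1.
Eigenvalues have mixed signs, so H is indefinite -> x* is a saddle point.

saddle


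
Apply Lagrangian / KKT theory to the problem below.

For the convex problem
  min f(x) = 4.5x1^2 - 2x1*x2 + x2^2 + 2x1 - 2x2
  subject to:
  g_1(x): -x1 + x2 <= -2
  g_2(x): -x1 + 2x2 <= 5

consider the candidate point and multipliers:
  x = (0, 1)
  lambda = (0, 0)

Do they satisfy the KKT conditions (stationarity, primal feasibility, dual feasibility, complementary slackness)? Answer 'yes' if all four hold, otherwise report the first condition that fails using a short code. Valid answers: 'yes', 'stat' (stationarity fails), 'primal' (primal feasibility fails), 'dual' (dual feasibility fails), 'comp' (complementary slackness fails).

Gradient of f: grad f(x) = Q x + c = (0, 0)
Constraint values g_i(x) = a_i^T x - b_i:
  g_1((0, 1)) = 3
  g_2((0, 1)) = -3
Stationarity residual: grad f(x) + sum_i lambda_i a_i = (0, 0)
  -> stationarity OK
Primal feasibility (all g_i <= 0): FAILS
Dual feasibility (all lambda_i >= 0): OK
Complementary slackness (lambda_i * g_i(x) = 0 for all i): OK

Verdict: the first failing condition is primal_feasibility -> primal.

primal


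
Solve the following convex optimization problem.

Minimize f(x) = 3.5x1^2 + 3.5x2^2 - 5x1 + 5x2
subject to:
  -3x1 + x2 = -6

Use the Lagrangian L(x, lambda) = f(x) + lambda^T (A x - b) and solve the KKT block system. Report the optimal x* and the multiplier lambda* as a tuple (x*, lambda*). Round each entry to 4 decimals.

Form the Lagrangian:
  L(x, lambda) = (1/2) x^T Q x + c^T x + lambda^T (A x - b)
Stationarity (grad_x L = 0): Q x + c + A^T lambda = 0.
Primal feasibility: A x = b.

This gives the KKT block system:
  [ Q   A^T ] [ x     ]   [-c ]
  [ A    0  ] [ lambda ] = [ b ]

Solving the linear system:
  x*      = (1.6571, -1.0286)
  lambda* = (2.2)
  f(x*)   = -0.1143

x* = (1.6571, -1.0286), lambda* = (2.2)


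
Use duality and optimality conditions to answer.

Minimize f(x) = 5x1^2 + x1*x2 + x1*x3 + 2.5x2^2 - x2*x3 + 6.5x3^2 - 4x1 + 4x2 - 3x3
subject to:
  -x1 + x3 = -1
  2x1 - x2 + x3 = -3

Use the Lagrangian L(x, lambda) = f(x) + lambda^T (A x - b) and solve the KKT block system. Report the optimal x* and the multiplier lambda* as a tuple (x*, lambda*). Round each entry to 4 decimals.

Form the Lagrangian:
  L(x, lambda) = (1/2) x^T Q x + c^T x + lambda^T (A x - b)
Stationarity (grad_x L = 0): Q x + c + A^T lambda = 0.
Primal feasibility: A x = b.

This gives the KKT block system:
  [ Q   A^T ] [ x     ]   [-c ]
  [ A    0  ] [ lambda ] = [ b ]

Solving the linear system:
  x*      = (-0.3429, 0.9714, -1.3429)
  lambda* = (11.9143, 9.8571)
  f(x*)   = 25.3857

x* = (-0.3429, 0.9714, -1.3429), lambda* = (11.9143, 9.8571)


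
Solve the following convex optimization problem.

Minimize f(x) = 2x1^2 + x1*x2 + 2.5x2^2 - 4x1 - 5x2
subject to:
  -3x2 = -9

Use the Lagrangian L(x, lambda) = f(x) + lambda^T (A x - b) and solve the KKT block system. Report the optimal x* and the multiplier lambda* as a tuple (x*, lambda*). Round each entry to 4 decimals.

Form the Lagrangian:
  L(x, lambda) = (1/2) x^T Q x + c^T x + lambda^T (A x - b)
Stationarity (grad_x L = 0): Q x + c + A^T lambda = 0.
Primal feasibility: A x = b.

This gives the KKT block system:
  [ Q   A^T ] [ x     ]   [-c ]
  [ A    0  ] [ lambda ] = [ b ]

Solving the linear system:
  x*      = (0.25, 3)
  lambda* = (3.4167)
  f(x*)   = 7.375

x* = (0.25, 3), lambda* = (3.4167)


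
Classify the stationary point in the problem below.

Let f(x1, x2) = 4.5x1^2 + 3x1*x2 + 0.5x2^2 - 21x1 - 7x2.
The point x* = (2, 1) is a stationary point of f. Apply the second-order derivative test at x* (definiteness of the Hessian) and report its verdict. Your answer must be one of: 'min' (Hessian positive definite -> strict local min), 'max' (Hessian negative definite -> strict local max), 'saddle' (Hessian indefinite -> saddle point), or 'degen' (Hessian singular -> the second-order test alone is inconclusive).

Compute the Hessian H = grad^2 f:
  H = [[9, 3], [3, 1]]
Verify stationarity: grad f(x*) = H x* + g = (0, 0).
Eigenvalues of H: 0, 10.
H has a zero eigenvalue (singular; positive semidefinite but not definite), so H is neither positive definite, negative definite, nor indefinite. The second-order test alone is inconclusive -> degen.
(Indeed, f is constant along the null direction of H through x*, so x* is not a strict local extremum.)

degen


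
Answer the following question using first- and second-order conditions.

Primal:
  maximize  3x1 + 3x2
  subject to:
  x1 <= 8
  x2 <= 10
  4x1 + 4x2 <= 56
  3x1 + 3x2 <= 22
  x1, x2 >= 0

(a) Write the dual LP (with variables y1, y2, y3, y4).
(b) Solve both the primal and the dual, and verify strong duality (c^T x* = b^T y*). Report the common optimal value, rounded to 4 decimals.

The standard primal-dual pair for 'max c^T x s.t. A x <= b, x >= 0' is:
  Dual:  min b^T y  s.t.  A^T y >= c,  y >= 0.

So the dual LP is:
  minimize  8y1 + 10y2 + 56y3 + 22y4
  subject to:
    y1 + 4y3 + 3y4 >= 3
    y2 + 4y3 + 3y4 >= 3
    y1, y2, y3, y4 >= 0

Solving the primal: x* = (7.3333, 0).
  primal value c^T x* = 22.
Solving the dual: y* = (0, 0, 0, 1).
  dual value b^T y* = 22.
Strong duality: c^T x* = b^T y*. Confirmed.

22


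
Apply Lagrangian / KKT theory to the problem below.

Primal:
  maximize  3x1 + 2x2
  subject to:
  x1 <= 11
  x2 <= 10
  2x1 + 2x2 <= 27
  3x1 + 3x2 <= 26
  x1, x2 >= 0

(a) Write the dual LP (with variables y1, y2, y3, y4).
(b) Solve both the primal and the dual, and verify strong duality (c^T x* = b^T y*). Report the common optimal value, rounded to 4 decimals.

The standard primal-dual pair for 'max c^T x s.t. A x <= b, x >= 0' is:
  Dual:  min b^T y  s.t.  A^T y >= c,  y >= 0.

So the dual LP is:
  minimize  11y1 + 10y2 + 27y3 + 26y4
  subject to:
    y1 + 2y3 + 3y4 >= 3
    y2 + 2y3 + 3y4 >= 2
    y1, y2, y3, y4 >= 0

Solving the primal: x* = (8.6667, 0).
  primal value c^T x* = 26.
Solving the dual: y* = (0, 0, 0, 1).
  dual value b^T y* = 26.
Strong duality: c^T x* = b^T y*. Confirmed.

26


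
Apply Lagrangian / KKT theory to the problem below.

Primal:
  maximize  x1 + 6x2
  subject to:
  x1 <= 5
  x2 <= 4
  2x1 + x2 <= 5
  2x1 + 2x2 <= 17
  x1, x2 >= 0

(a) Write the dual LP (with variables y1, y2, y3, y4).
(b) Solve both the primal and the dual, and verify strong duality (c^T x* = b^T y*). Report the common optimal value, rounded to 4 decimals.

The standard primal-dual pair for 'max c^T x s.t. A x <= b, x >= 0' is:
  Dual:  min b^T y  s.t.  A^T y >= c,  y >= 0.

So the dual LP is:
  minimize  5y1 + 4y2 + 5y3 + 17y4
  subject to:
    y1 + 2y3 + 2y4 >= 1
    y2 + y3 + 2y4 >= 6
    y1, y2, y3, y4 >= 0

Solving the primal: x* = (0.5, 4).
  primal value c^T x* = 24.5.
Solving the dual: y* = (0, 5.5, 0.5, 0).
  dual value b^T y* = 24.5.
Strong duality: c^T x* = b^T y*. Confirmed.

24.5


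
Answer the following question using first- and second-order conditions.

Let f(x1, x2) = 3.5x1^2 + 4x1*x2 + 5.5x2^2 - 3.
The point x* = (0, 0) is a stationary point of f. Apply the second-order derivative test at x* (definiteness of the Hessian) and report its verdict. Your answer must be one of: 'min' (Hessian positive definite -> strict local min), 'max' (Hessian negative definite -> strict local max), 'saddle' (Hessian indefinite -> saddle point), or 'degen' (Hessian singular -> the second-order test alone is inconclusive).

Compute the Hessian H = grad^2 f:
  H = [[7, 4], [4, 11]]
Verify stationarity: grad f(x*) = H x* + g = (0, 0).
Eigenvalues of H: 4.5279, 13.4721.
Both eigenvalues > 0, so H is positive definite -> x* is a strict local min.

min
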